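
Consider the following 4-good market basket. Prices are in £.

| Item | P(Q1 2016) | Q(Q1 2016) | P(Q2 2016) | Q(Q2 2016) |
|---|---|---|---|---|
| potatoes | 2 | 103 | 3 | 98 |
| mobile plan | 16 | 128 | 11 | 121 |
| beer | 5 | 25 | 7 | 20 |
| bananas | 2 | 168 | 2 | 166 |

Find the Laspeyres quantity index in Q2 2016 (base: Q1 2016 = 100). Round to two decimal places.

Laspeyres quantity index uses base-period prices as weights.
ΣP(Q1 2016)·Q(Q2 2016) = 2×98 + 16×121 + 5×20 + 2×166 = 196 + 1936 + 100 + 332 = 2564
ΣP(Q1 2016)·Q(Q1 2016) = 2×103 + 16×128 + 5×25 + 2×168 = 206 + 2048 + 125 + 336 = 2715
Index = 2564 / 2715 × 100 = 94.4383

94.44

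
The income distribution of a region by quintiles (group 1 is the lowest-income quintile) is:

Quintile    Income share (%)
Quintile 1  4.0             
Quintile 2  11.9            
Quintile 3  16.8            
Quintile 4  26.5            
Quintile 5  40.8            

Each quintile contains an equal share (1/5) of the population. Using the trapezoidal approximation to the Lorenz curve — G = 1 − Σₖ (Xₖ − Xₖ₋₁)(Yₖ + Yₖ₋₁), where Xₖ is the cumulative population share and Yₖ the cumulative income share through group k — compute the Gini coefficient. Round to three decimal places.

0.353

Cumulative income shares Yₖ: 0.0400, 0.1590, 0.3270, 0.5920, 1.0000
Σ (Xₖ−Xₖ₋₁)(Yₖ+Yₖ₋₁) = (1/5)(0.0400+0.0000) + (1/5)(0.1590+0.0400) + (1/5)(0.3270+0.1590) + (1/5)(0.5920+0.3270) + (1/5)(1.0000+0.5920)
  = 0.0080 + 0.0398 + 0.0972 + 0.1838 + 0.3184 = 0.6472
G = 1 − 0.6472 = 0.3528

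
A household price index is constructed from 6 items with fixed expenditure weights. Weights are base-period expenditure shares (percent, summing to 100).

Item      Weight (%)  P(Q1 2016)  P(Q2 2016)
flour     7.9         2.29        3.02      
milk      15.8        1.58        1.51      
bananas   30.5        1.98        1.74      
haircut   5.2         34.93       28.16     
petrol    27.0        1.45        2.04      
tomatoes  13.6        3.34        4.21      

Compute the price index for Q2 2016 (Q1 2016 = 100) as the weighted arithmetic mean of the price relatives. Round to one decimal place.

flour: 7.9 × (3.02/2.29) = 7.9 × 1.318777 = 10.4183
milk: 15.8 × (1.51/1.58) = 15.8 × 0.955696 = 15.1000
bananas: 30.5 × (1.74/1.98) = 30.5 × 0.878788 = 26.8030
haircut: 5.2 × (28.16/34.93) = 5.2 × 0.806184 = 4.1922
petrol: 27.0 × (2.04/1.45) = 27.0 × 1.406897 = 37.9862
tomatoes: 13.6 × (4.21/3.34) = 13.6 × 1.260479 = 17.1425
Index = Σ wᵢ·(p₁ᵢ/p₀ᵢ) = 10.4183 + 15.1000 + 26.8030 + 4.1922 + 37.9862 + 17.1425 = 111.6422

111.6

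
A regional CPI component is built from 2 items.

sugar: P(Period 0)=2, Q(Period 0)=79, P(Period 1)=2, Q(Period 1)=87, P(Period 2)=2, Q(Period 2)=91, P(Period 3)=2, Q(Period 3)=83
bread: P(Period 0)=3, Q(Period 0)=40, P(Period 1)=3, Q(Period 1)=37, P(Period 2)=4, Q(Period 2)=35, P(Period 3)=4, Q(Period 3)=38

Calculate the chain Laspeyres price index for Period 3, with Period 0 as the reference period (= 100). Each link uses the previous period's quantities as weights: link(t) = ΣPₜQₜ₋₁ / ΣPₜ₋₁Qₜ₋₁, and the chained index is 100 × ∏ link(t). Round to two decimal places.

112.98

Link Period 0→Period 1:
ΣP(Period 1)Q(Period 0) = 2×79 + 3×40 = 158 + 120 = 278
ΣP(Period 0)Q(Period 0) = 2×79 + 3×40 = 158 + 120 = 278
link = 278/278 = 1.000000
Link Period 1→Period 2:
ΣP(Period 2)Q(Period 1) = 2×87 + 4×37 = 174 + 148 = 322
ΣP(Period 1)Q(Period 1) = 2×87 + 3×37 = 174 + 111 = 285
link = 322/285 = 1.129825
Link Period 2→Period 3:
ΣP(Period 3)Q(Period 2) = 2×91 + 4×35 = 182 + 140 = 322
ΣP(Period 2)Q(Period 2) = 2×91 + 4×35 = 182 + 140 = 322
link = 322/322 = 1.000000
Chained index = 100 × 1.000000 × 1.129825 × 1.000000 = 112.9825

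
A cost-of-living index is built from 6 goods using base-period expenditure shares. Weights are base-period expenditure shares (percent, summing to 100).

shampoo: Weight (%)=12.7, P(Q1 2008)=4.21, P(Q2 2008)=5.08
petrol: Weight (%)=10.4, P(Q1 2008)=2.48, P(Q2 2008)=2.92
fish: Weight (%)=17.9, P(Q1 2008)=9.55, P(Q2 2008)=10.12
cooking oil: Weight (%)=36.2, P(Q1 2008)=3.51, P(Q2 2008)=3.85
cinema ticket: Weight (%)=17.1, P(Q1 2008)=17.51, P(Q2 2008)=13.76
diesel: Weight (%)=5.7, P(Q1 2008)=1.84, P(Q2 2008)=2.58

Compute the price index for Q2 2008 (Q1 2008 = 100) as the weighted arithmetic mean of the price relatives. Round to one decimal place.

107.7

shampoo: 12.7 × (5.08/4.21) = 12.7 × 1.206651 = 15.3245
petrol: 10.4 × (2.92/2.48) = 10.4 × 1.177419 = 12.2452
fish: 17.9 × (10.12/9.55) = 17.9 × 1.059686 = 18.9684
cooking oil: 36.2 × (3.85/3.51) = 36.2 × 1.096866 = 39.7066
cinema ticket: 17.1 × (13.76/17.51) = 17.1 × 0.785837 = 13.4378
diesel: 5.7 × (2.58/1.84) = 5.7 × 1.402174 = 7.9924
Index = Σ wᵢ·(p₁ᵢ/p₀ᵢ) = 15.3245 + 12.2452 + 18.9684 + 39.7066 + 13.4378 + 7.9924 = 107.6748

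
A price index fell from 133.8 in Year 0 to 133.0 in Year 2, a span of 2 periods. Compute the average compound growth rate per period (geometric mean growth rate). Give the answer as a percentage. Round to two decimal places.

-0.30%

Growth factor = (133.0/133.8)^(1/2) = (0.994021)^(1/2) = 0.997006
Growth rate = 0.997006 − 1 = -0.002994 = -0.2994%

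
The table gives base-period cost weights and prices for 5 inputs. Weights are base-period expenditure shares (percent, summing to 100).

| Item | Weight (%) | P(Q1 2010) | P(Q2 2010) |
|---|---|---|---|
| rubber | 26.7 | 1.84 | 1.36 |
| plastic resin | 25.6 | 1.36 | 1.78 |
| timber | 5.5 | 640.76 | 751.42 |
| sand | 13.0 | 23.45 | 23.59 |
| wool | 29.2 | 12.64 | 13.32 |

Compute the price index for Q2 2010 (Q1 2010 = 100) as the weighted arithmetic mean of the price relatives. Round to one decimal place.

rubber: 26.7 × (1.36/1.84) = 26.7 × 0.739130 = 19.7348
plastic resin: 25.6 × (1.78/1.36) = 25.6 × 1.308824 = 33.5059
timber: 5.5 × (751.42/640.76) = 5.5 × 1.172701 = 6.4499
sand: 13.0 × (23.59/23.45) = 13.0 × 1.005970 = 13.0776
wool: 29.2 × (13.32/12.64) = 29.2 × 1.053797 = 30.7709
Index = Σ wᵢ·(p₁ᵢ/p₀ᵢ) = 19.7348 + 33.5059 + 6.4499 + 13.0776 + 30.7709 = 103.5390

103.5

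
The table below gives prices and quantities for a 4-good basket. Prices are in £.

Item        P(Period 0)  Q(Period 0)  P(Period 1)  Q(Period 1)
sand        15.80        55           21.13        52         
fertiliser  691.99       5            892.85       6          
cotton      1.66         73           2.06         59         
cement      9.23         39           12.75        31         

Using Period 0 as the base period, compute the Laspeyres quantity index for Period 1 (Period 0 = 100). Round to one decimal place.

Laspeyres quantity index uses base-period prices as weights.
ΣP(Period 0)·Q(Period 1) = 15.80×52 + 691.99×6 + 1.66×59 + 9.23×31 = 821.6 + 4151.94 + 97.94 + 286.13 = 5357.61
ΣP(Period 0)·Q(Period 0) = 15.80×55 + 691.99×5 + 1.66×73 + 9.23×39 = 869 + 3459.95 + 121.18 + 359.97 = 4810.1
Index = 5357.61 / 4810.1 × 100 = 111.3825

111.4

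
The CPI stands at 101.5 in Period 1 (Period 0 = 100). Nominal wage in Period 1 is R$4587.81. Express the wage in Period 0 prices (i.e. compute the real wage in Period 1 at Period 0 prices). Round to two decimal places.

4520.01

Real = Nominal ÷ (Index/100) = 4587.81 ÷ (101.5/100)
     = 4587.81 ÷ 1.015 = 4520.0099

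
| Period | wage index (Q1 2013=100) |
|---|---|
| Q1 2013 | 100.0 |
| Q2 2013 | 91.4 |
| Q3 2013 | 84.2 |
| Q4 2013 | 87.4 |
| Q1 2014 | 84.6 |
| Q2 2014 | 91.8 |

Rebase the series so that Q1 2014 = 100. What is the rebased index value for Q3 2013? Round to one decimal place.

Rebased(Q3 2013) = 84.2 / 84.6 × 100 = 99.5272

99.5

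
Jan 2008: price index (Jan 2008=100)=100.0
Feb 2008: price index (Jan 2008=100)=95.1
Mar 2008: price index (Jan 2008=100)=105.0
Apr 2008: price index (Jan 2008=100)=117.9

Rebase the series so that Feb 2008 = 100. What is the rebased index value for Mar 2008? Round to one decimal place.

110.4

Rebased(Mar 2008) = 105.0 / 95.1 × 100 = 110.4101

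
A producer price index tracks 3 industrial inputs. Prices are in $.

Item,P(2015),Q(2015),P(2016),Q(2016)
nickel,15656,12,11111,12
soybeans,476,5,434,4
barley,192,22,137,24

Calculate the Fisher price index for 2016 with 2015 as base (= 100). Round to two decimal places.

71.20

Laspeyres component (base-period weights):
ΣP(2016)Q(2015) = 11111×12 + 434×5 + 137×22 = 133332 + 2170 + 3014 = 138516
ΣP(2015)Q(2015) = 15656×12 + 476×5 + 192×22 = 187872 + 2380 + 4224 = 194476
L = 138516 / 194476 × 100 = 71.2252
Paasche component (current-period weights):
ΣP(2016)Q(2016) = 11111×12 + 434×4 + 137×24 = 133332 + 1736 + 3288 = 138356
ΣP(2015)Q(2016) = 15656×12 + 476×4 + 192×24 = 187872 + 1904 + 4608 = 194384
P = 138356 / 194384 × 100 = 71.1766
Fisher = √(L × P) = √(71.2252 × 71.1766) = 71.2009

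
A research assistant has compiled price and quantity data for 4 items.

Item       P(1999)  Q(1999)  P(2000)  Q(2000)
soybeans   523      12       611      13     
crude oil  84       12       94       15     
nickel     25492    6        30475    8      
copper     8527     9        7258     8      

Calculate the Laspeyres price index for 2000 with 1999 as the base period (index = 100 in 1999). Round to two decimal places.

108.29

Laspeyres price index uses base-period quantities as weights.
ΣP(2000)·Q(1999) = 611×12 + 94×12 + 30475×6 + 7258×9 = 7332 + 1128 + 182850 + 65322 = 256632
ΣP(1999)·Q(1999) = 523×12 + 84×12 + 25492×6 + 8527×9 = 6276 + 1008 + 152952 + 76743 = 236979
Index = 256632 / 236979 × 100 = 108.2931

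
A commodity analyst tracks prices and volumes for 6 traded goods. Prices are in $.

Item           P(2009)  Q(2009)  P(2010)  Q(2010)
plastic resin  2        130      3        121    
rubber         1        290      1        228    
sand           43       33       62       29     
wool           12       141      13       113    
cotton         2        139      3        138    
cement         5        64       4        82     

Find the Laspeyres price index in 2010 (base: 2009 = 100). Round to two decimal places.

122.85

Laspeyres price index uses base-period quantities as weights.
ΣP(2010)·Q(2009) = 3×130 + 1×290 + 62×33 + 13×141 + 3×139 + 4×64 = 390 + 290 + 2046 + 1833 + 417 + 256 = 5232
ΣP(2009)·Q(2009) = 2×130 + 1×290 + 43×33 + 12×141 + 2×139 + 5×64 = 260 + 290 + 1419 + 1692 + 278 + 320 = 4259
Index = 5232 / 4259 × 100 = 122.8457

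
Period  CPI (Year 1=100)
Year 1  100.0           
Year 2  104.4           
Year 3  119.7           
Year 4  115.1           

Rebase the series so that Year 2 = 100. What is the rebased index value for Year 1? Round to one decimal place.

95.8

Rebased(Year 1) = 100.0 / 104.4 × 100 = 95.7854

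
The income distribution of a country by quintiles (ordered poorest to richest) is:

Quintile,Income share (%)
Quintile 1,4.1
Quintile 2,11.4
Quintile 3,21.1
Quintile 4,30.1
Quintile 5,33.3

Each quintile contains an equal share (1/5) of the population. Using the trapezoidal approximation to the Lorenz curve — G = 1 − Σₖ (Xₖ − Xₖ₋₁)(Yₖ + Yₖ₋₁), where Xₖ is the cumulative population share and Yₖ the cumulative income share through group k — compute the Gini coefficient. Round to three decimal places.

Cumulative income shares Yₖ: 0.0410, 0.1550, 0.3660, 0.6670, 1.0000
Σ (Xₖ−Xₖ₋₁)(Yₖ+Yₖ₋₁) = (1/5)(0.0410+0.0000) + (1/5)(0.1550+0.0410) + (1/5)(0.3660+0.1550) + (1/5)(0.6670+0.3660) + (1/5)(1.0000+0.6670)
  = 0.0082 + 0.0392 + 0.1042 + 0.2066 + 0.3334 = 0.6916
G = 1 − 0.6916 = 0.3084

0.308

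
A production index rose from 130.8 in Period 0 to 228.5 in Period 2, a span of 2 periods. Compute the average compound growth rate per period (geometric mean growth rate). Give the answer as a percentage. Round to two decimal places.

32.17%

Growth factor = (228.5/130.8)^(1/2) = (1.746942)^(1/2) = 1.321719
Growth rate = 1.321719 − 1 = 0.321719 = 32.1719%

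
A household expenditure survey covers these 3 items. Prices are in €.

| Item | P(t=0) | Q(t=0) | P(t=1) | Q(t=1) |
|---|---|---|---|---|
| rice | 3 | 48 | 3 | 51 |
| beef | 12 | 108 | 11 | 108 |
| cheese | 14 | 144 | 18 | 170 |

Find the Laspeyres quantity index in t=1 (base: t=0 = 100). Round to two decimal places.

Laspeyres quantity index uses base-period prices as weights.
ΣP(t=0)·Q(t=1) = 3×51 + 12×108 + 14×170 = 153 + 1296 + 2380 = 3829
ΣP(t=0)·Q(t=0) = 3×48 + 12×108 + 14×144 = 144 + 1296 + 2016 = 3456
Index = 3829 / 3456 × 100 = 110.7928

110.79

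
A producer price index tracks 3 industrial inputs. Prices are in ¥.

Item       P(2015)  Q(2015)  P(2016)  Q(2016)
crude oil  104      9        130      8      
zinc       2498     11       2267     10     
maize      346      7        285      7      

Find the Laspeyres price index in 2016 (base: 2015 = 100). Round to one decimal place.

91.1

Laspeyres price index uses base-period quantities as weights.
ΣP(2016)·Q(2015) = 130×9 + 2267×11 + 285×7 = 1170 + 24937 + 1995 = 28102
ΣP(2015)·Q(2015) = 104×9 + 2498×11 + 346×7 = 936 + 27478 + 2422 = 30836
Index = 28102 / 30836 × 100 = 91.1337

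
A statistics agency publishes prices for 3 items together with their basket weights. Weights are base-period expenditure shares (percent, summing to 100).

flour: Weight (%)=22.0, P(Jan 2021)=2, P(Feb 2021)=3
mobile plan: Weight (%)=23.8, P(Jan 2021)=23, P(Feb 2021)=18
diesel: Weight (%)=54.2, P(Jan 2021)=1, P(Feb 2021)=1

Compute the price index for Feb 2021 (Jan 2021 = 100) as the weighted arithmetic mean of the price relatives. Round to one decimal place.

flour: 22.0 × (3/2) = 22.0 × 1.500000 = 33.0000
mobile plan: 23.8 × (18/23) = 23.8 × 0.782609 = 18.6261
diesel: 54.2 × (1/1) = 54.2 × 1.000000 = 54.2000
Index = Σ wᵢ·(p₁ᵢ/p₀ᵢ) = 33.0000 + 18.6261 + 54.2000 = 105.8261

105.8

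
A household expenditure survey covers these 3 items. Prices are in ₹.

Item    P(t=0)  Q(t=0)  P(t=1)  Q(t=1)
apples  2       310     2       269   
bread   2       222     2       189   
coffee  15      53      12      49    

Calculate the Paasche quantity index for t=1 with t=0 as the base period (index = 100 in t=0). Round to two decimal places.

88.47

Paasche quantity index uses current-period prices as weights.
ΣP(t=1)·Q(t=1) = 2×269 + 2×189 + 12×49 = 538 + 378 + 588 = 1504
ΣP(t=1)·Q(t=0) = 2×310 + 2×222 + 12×53 = 620 + 444 + 636 = 1700
Index = 1504 / 1700 × 100 = 88.4706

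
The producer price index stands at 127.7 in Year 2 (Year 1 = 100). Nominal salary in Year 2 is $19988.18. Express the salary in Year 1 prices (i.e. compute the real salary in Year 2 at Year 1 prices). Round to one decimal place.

15652.5

Real = Nominal ÷ (Index/100) = 19988.18 ÷ (127.7/100)
     = 19988.18 ÷ 1.277 = 15652.4511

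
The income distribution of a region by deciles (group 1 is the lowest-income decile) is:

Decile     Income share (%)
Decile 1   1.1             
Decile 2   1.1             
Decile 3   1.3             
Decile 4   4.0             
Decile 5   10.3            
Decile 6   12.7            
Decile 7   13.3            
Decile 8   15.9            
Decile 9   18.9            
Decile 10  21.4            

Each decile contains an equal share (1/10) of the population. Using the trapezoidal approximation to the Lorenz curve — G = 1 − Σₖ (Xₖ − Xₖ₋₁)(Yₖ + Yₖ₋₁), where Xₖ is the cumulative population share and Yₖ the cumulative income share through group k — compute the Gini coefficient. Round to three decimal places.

0.411

Cumulative income shares Yₖ: 0.0110, 0.0220, 0.0350, 0.0750, 0.1780, 0.3050, 0.4380, 0.5970, 0.7860, 1.0000
Σ (Xₖ−Xₖ₋₁)(Yₖ+Yₖ₋₁) = (1/10)(0.0110+0.0000) + (1/10)(0.0220+0.0110) + (1/10)(0.0350+0.0220) + (1/10)(0.0750+0.0350) + (1/10)(0.1780+0.0750) + (1/10)(0.3050+0.1780) + (1/10)(0.4380+0.3050) + (1/10)(0.5970+0.4380) + (1/10)(0.7860+0.5970) + (1/10)(1.0000+0.7860)
  = 0.0011 + 0.0033 + 0.0057 + 0.0110 + 0.0253 + 0.0483 + 0.0743 + 0.1035 + 0.1383 + 0.1786 = 0.5894
G = 1 − 0.5894 = 0.4106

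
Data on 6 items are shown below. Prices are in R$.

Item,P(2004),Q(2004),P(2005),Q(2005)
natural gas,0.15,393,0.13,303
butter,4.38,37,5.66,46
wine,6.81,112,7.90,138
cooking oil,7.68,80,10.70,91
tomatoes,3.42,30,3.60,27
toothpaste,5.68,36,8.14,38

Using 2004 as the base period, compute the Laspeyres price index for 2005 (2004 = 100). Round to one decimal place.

Laspeyres price index uses base-period quantities as weights.
ΣP(2005)·Q(2004) = 0.13×393 + 5.66×37 + 7.90×112 + 10.70×80 + 3.60×30 + 8.14×36 = 51.09 + 209.42 + 884.8 + 856 + 108 + 293.04 = 2402.35
ΣP(2004)·Q(2004) = 0.15×393 + 4.38×37 + 6.81×112 + 7.68×80 + 3.42×30 + 5.68×36 = 58.95 + 162.06 + 762.72 + 614.4 + 102.6 + 204.48 = 1905.21
Index = 2402.35 / 1905.21 × 100 = 126.0937

126.1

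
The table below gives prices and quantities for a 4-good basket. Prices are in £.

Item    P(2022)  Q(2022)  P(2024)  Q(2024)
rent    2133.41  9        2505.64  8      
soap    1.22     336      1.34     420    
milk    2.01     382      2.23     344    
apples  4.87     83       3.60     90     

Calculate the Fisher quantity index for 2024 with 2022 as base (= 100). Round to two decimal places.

Laspeyres component (base-period weights):
ΣP(2022)Q(2024) = 2133.41×8 + 1.22×420 + 2.01×344 + 4.87×90 = 17067.28 + 512.4 + 691.44 + 438.3 = 18709.42
ΣP(2022)Q(2022) = 2133.41×9 + 1.22×336 + 2.01×382 + 4.87×83 = 19200.69 + 409.92 + 767.82 + 404.21 = 20782.64
L = 18709.42 / 20782.64 × 100 = 90.0243
Paasche component (current-period weights):
ΣP(2024)Q(2024) = 2505.64×8 + 1.34×420 + 2.23×344 + 3.60×90 = 20045.12 + 562.8 + 767.12 + 324 = 21699.04
ΣP(2024)Q(2022) = 2505.64×9 + 1.34×336 + 2.23×382 + 3.60×83 = 22550.76 + 450.24 + 851.86 + 298.8 = 24151.66
P = 21699.04 / 24151.66 × 100 = 89.8449
Fisher = √(L × P) = √(90.0243 × 89.8449) = 89.9346

89.93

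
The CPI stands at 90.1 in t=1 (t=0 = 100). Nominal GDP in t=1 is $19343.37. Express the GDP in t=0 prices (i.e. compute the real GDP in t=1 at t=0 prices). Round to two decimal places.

Real = Nominal ÷ (Index/100) = 19343.37 ÷ (90.1/100)
     = 19343.37 ÷ 0.901 = 21468.7791

21468.78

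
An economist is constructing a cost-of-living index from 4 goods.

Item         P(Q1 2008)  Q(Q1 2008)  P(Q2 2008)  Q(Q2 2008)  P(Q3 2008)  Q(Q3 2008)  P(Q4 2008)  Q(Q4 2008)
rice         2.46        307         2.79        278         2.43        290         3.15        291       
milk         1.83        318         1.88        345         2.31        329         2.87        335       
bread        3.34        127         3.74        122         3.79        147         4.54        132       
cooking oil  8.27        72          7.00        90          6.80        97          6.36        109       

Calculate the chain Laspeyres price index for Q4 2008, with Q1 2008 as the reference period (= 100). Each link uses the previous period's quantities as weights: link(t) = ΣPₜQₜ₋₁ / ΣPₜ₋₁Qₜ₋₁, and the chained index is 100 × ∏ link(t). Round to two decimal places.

122.74

Link Q1 2008→Q2 2008:
ΣP(Q2 2008)Q(Q1 2008) = 2.79×307 + 1.88×318 + 3.74×127 + 7.00×72 = 856.53 + 597.84 + 474.98 + 504 = 2433.35
ΣP(Q1 2008)Q(Q1 2008) = 2.46×307 + 1.83×318 + 3.34×127 + 8.27×72 = 755.22 + 581.94 + 424.18 + 595.44 = 2356.78
link = 2433.35/2356.78 = 1.032489
Link Q2 2008→Q3 2008:
ΣP(Q3 2008)Q(Q2 2008) = 2.43×278 + 2.31×345 + 3.79×122 + 6.80×90 = 675.54 + 796.95 + 462.38 + 612 = 2546.87
ΣP(Q2 2008)Q(Q2 2008) = 2.79×278 + 1.88×345 + 3.74×122 + 7.00×90 = 775.62 + 648.6 + 456.28 + 630 = 2510.5
link = 2546.87/2510.5 = 1.014487
Link Q3 2008→Q4 2008:
ΣP(Q4 2008)Q(Q3 2008) = 3.15×290 + 2.87×329 + 4.54×147 + 6.36×97 = 913.5 + 944.23 + 667.38 + 616.92 = 3142.03
ΣP(Q3 2008)Q(Q3 2008) = 2.43×290 + 2.31×329 + 3.79×147 + 6.80×97 = 704.7 + 759.99 + 557.13 + 659.6 = 2681.42
link = 3142.03/2681.42 = 1.171778
Chained index = 100 × 1.032489 × 1.014487 × 1.171778 = 122.7376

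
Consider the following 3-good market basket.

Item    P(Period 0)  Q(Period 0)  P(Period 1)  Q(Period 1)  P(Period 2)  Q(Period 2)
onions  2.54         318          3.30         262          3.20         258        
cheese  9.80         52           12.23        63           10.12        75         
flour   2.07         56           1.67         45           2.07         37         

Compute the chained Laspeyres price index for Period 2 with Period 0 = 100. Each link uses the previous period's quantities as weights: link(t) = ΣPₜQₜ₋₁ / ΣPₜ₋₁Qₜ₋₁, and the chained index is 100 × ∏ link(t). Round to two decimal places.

Link Period 0→Period 1:
ΣP(Period 1)Q(Period 0) = 3.30×318 + 12.23×52 + 1.67×56 = 1049.4 + 635.96 + 93.52 = 1778.88
ΣP(Period 0)Q(Period 0) = 2.54×318 + 9.80×52 + 2.07×56 = 807.72 + 509.6 + 115.92 = 1433.24
link = 1778.88/1433.24 = 1.241160
Link Period 1→Period 2:
ΣP(Period 2)Q(Period 1) = 3.20×262 + 10.12×63 + 2.07×45 = 838.4 + 637.56 + 93.15 = 1569.11
ΣP(Period 1)Q(Period 1) = 3.30×262 + 12.23×63 + 1.67×45 = 864.6 + 770.49 + 75.15 = 1710.24
link = 1569.11/1710.24 = 0.917479
Chained index = 100 × 1.241160 × 0.917479 = 113.8739

113.87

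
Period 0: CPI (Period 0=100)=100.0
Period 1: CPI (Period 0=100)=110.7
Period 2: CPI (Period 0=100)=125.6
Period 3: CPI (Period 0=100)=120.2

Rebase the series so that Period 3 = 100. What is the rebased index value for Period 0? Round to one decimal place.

Rebased(Period 0) = 100.0 / 120.2 × 100 = 83.1947

83.2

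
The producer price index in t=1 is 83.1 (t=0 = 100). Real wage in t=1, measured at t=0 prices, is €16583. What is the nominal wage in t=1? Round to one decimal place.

13780.5

Nominal = Real × (Index/100) = 16583 × (83.1/100)
        = 16583 × 0.831 = 13780.4730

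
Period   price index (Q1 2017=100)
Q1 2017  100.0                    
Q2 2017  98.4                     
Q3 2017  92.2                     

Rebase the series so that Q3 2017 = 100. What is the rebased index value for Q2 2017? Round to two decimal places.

106.72

Rebased(Q2 2017) = 98.4 / 92.2 × 100 = 106.7245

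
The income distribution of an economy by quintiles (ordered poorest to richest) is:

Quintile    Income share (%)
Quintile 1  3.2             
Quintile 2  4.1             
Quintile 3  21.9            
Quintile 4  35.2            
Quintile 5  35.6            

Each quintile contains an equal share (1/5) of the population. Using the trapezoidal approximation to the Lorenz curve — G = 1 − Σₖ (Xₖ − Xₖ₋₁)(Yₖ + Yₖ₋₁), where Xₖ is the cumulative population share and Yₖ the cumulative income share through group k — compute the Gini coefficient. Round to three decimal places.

Cumulative income shares Yₖ: 0.0320, 0.0730, 0.2920, 0.6440, 1.0000
Σ (Xₖ−Xₖ₋₁)(Yₖ+Yₖ₋₁) = (1/5)(0.0320+0.0000) + (1/5)(0.0730+0.0320) + (1/5)(0.2920+0.0730) + (1/5)(0.6440+0.2920) + (1/5)(1.0000+0.6440)
  = 0.0064 + 0.0210 + 0.0730 + 0.1872 + 0.3288 = 0.6164
G = 1 − 0.6164 = 0.3836

0.384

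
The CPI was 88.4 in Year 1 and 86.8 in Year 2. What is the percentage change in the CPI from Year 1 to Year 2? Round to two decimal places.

Change = (86.8 − 88.4) / 88.4 × 100
       = -1.6 / 88.4 × 100 = -1.8100%

-1.81%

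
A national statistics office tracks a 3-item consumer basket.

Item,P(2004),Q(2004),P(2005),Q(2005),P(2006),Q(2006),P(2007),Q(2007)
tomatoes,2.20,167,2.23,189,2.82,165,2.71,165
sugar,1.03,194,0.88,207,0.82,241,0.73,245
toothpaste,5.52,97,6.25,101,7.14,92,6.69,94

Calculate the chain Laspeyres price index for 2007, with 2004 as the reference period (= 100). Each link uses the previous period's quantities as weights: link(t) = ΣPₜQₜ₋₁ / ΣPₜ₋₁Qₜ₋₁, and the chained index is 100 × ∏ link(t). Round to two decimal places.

Link 2004→2005:
ΣP(2005)Q(2004) = 2.23×167 + 0.88×194 + 6.25×97 = 372.41 + 170.72 + 606.25 = 1149.38
ΣP(2004)Q(2004) = 2.20×167 + 1.03×194 + 5.52×97 = 367.4 + 199.82 + 535.44 = 1102.66
link = 1149.38/1102.66 = 1.042370
Link 2005→2006:
ΣP(2006)Q(2005) = 2.82×189 + 0.82×207 + 7.14×101 = 532.98 + 169.74 + 721.14 = 1423.86
ΣP(2005)Q(2005) = 2.23×189 + 0.88×207 + 6.25×101 = 421.47 + 182.16 + 631.25 = 1234.88
link = 1423.86/1234.88 = 1.153035
Link 2006→2007:
ΣP(2007)Q(2006) = 2.71×165 + 0.73×241 + 6.69×92 = 447.15 + 175.93 + 615.48 = 1238.56
ΣP(2006)Q(2006) = 2.82×165 + 0.82×241 + 7.14×92 = 465.3 + 197.62 + 656.88 = 1319.8
link = 1238.56/1319.8 = 0.938445
Chained index = 100 × 1.042370 × 1.153035 × 0.938445 = 112.7907

112.79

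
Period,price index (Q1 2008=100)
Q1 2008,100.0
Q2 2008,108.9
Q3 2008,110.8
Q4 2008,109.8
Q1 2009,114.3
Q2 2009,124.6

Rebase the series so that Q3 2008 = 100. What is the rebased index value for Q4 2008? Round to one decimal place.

Rebased(Q4 2008) = 109.8 / 110.8 × 100 = 99.0975

99.1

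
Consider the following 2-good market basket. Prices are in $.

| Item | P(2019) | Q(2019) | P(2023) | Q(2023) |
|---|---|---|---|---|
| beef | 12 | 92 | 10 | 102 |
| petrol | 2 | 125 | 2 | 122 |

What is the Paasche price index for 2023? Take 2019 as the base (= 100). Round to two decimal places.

Paasche price index uses current-period quantities as weights.
ΣP(2023)·Q(2023) = 10×102 + 2×122 = 1020 + 244 = 1264
ΣP(2019)·Q(2023) = 12×102 + 2×122 = 1224 + 244 = 1468
Index = 1264 / 1468 × 100 = 86.1035

86.10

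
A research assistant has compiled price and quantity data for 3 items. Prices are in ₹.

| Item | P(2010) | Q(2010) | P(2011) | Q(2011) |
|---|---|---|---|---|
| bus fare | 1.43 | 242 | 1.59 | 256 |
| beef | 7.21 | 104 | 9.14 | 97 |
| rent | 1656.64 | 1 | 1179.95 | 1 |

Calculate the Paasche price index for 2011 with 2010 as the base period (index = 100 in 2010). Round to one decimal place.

Paasche price index uses current-period quantities as weights.
ΣP(2011)·Q(2011) = 1.59×256 + 9.14×97 + 1179.95×1 = 407.04 + 886.58 + 1179.95 = 2473.57
ΣP(2010)·Q(2011) = 1.43×256 + 7.21×97 + 1656.64×1 = 366.08 + 699.37 + 1656.64 = 2722.09
Index = 2473.57 / 2722.09 × 100 = 90.8703

90.9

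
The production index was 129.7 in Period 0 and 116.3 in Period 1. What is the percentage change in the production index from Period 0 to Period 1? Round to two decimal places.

Change = (116.3 − 129.7) / 129.7 × 100
       = -13.4 / 129.7 × 100 = -10.3315%

-10.33%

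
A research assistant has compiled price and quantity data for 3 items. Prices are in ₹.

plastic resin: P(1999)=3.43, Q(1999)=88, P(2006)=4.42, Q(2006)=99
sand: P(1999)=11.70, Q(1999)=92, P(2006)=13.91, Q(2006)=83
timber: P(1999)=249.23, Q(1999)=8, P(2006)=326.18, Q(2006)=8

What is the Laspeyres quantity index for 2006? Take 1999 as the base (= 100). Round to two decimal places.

98.00

Laspeyres quantity index uses base-period prices as weights.
ΣP(1999)·Q(2006) = 3.43×99 + 11.70×83 + 249.23×8 = 339.57 + 971.1 + 1993.84 = 3304.51
ΣP(1999)·Q(1999) = 3.43×88 + 11.70×92 + 249.23×8 = 301.84 + 1076.4 + 1993.84 = 3372.08
Index = 3304.51 / 3372.08 × 100 = 97.9962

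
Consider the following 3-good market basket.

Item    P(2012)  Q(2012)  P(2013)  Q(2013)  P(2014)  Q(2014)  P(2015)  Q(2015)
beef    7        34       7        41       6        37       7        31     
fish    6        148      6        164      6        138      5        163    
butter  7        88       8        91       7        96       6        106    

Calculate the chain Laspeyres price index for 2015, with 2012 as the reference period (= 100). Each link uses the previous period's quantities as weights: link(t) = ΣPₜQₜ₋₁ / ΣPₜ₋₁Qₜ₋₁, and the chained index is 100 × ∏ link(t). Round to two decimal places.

86.89

Link 2012→2013:
ΣP(2013)Q(2012) = 7×34 + 6×148 + 8×88 = 238 + 888 + 704 = 1830
ΣP(2012)Q(2012) = 7×34 + 6×148 + 7×88 = 238 + 888 + 616 = 1742
link = 1830/1742 = 1.050517
Link 2013→2014:
ΣP(2014)Q(2013) = 6×41 + 6×164 + 7×91 = 246 + 984 + 637 = 1867
ΣP(2013)Q(2013) = 7×41 + 6×164 + 8×91 = 287 + 984 + 728 = 1999
link = 1867/1999 = 0.933967
Link 2014→2015:
ΣP(2015)Q(2014) = 7×37 + 5×138 + 6×96 = 259 + 690 + 576 = 1525
ΣP(2014)Q(2014) = 6×37 + 6×138 + 7×96 = 222 + 828 + 672 = 1722
link = 1525/1722 = 0.885598
Chained index = 100 × 1.050517 × 0.933967 × 0.885598 = 86.8903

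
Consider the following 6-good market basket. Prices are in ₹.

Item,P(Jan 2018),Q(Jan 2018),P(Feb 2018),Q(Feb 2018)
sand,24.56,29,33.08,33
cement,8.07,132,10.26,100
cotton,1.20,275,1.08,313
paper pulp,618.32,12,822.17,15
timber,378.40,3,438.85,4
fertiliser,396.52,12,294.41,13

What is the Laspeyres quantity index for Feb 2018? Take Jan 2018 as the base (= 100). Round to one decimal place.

Laspeyres quantity index uses base-period prices as weights.
ΣP(Jan 2018)·Q(Feb 2018) = 24.56×33 + 8.07×100 + 1.20×313 + 618.32×15 + 378.40×4 + 396.52×13 = 810.48 + 807 + 375.6 + 9274.8 + 1513.6 + 5154.76 = 17936.24
ΣP(Jan 2018)·Q(Jan 2018) = 24.56×29 + 8.07×132 + 1.20×275 + 618.32×12 + 378.40×3 + 396.52×12 = 712.24 + 1065.24 + 330 + 7419.84 + 1135.2 + 4758.24 = 15420.76
Index = 17936.24 / 15420.76 × 100 = 116.3123

116.3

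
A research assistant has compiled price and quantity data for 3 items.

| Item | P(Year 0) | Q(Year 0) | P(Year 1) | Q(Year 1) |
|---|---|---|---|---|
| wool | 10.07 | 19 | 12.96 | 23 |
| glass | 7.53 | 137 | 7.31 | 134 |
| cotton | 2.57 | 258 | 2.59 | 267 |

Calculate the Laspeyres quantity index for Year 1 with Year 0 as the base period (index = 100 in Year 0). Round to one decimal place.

102.2

Laspeyres quantity index uses base-period prices as weights.
ΣP(Year 0)·Q(Year 1) = 10.07×23 + 7.53×134 + 2.57×267 = 231.61 + 1009.02 + 686.19 = 1926.82
ΣP(Year 0)·Q(Year 0) = 10.07×19 + 7.53×137 + 2.57×258 = 191.33 + 1031.61 + 663.06 = 1886
Index = 1926.82 / 1886 × 100 = 102.1644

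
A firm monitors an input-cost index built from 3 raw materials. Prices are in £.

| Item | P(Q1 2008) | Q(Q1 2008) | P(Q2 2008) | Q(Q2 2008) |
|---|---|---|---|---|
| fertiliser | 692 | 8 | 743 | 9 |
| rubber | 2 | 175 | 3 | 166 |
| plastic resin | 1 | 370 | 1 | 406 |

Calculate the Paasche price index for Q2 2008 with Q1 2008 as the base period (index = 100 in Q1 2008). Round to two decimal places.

108.97

Paasche price index uses current-period quantities as weights.
ΣP(Q2 2008)·Q(Q2 2008) = 743×9 + 3×166 + 1×406 = 6687 + 498 + 406 = 7591
ΣP(Q1 2008)·Q(Q2 2008) = 692×9 + 2×166 + 1×406 = 6228 + 332 + 406 = 6966
Index = 7591 / 6966 × 100 = 108.9722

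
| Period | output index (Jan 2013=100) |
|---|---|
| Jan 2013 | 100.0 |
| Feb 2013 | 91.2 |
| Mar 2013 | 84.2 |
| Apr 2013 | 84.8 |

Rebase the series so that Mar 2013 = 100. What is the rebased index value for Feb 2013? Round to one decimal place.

Rebased(Feb 2013) = 91.2 / 84.2 × 100 = 108.3135

108.3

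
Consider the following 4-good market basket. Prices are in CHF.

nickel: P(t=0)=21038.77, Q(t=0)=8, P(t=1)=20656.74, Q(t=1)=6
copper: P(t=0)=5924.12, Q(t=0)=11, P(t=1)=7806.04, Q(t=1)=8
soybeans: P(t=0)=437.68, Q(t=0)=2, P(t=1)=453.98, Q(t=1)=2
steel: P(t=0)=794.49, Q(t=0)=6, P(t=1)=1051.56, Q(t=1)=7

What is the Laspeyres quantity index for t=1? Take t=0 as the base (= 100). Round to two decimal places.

75.30

Laspeyres quantity index uses base-period prices as weights.
ΣP(t=0)·Q(t=1) = 21038.77×6 + 5924.12×8 + 437.68×2 + 794.49×7 = 126232.62 + 47392.96 + 875.36 + 5561.43 = 180062.37
ΣP(t=0)·Q(t=0) = 21038.77×8 + 5924.12×11 + 437.68×2 + 794.49×6 = 168310.16 + 65165.32 + 875.36 + 4766.94 = 239117.78
Index = 180062.37 / 239117.78 × 100 = 75.3028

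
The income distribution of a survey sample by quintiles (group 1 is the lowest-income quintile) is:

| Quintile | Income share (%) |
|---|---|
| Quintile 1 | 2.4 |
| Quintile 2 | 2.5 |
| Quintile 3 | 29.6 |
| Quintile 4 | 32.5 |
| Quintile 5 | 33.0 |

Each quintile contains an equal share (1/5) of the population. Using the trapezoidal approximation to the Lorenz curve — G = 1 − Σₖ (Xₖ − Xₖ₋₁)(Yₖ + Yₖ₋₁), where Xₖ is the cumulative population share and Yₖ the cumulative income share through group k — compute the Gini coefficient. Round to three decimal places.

Cumulative income shares Yₖ: 0.0240, 0.0490, 0.3450, 0.6700, 1.0000
Σ (Xₖ−Xₖ₋₁)(Yₖ+Yₖ₋₁) = (1/5)(0.0240+0.0000) + (1/5)(0.0490+0.0240) + (1/5)(0.3450+0.0490) + (1/5)(0.6700+0.3450) + (1/5)(1.0000+0.6700)
  = 0.0048 + 0.0146 + 0.0788 + 0.2030 + 0.3340 = 0.6352
G = 1 − 0.6352 = 0.3648

0.365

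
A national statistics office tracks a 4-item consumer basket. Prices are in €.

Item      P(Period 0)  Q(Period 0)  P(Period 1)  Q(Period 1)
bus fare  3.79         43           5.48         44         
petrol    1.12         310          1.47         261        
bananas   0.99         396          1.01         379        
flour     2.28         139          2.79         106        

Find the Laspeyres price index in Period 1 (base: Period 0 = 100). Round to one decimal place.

121.3

Laspeyres price index uses base-period quantities as weights.
ΣP(Period 1)·Q(Period 0) = 5.48×43 + 1.47×310 + 1.01×396 + 2.79×139 = 235.64 + 455.7 + 399.96 + 387.81 = 1479.11
ΣP(Period 0)·Q(Period 0) = 3.79×43 + 1.12×310 + 0.99×396 + 2.28×139 = 162.97 + 347.2 + 392.04 + 316.92 = 1219.13
Index = 1479.11 / 1219.13 × 100 = 121.3250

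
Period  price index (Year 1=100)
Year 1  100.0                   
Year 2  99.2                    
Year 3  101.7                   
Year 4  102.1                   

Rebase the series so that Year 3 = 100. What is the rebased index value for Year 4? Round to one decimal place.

Rebased(Year 4) = 102.1 / 101.7 × 100 = 100.3933

100.4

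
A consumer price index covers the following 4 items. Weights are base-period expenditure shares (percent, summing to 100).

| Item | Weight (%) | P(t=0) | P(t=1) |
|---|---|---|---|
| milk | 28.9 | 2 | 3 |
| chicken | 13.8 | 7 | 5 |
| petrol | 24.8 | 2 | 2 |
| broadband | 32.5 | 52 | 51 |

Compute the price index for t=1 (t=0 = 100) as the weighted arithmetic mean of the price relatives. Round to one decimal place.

109.9

milk: 28.9 × (3/2) = 28.9 × 1.500000 = 43.3500
chicken: 13.8 × (5/7) = 13.8 × 0.714286 = 9.8571
petrol: 24.8 × (2/2) = 24.8 × 1.000000 = 24.8000
broadband: 32.5 × (51/52) = 32.5 × 0.980769 = 31.8750
Index = Σ wᵢ·(p₁ᵢ/p₀ᵢ) = 43.3500 + 9.8571 + 24.8000 + 31.8750 = 109.8821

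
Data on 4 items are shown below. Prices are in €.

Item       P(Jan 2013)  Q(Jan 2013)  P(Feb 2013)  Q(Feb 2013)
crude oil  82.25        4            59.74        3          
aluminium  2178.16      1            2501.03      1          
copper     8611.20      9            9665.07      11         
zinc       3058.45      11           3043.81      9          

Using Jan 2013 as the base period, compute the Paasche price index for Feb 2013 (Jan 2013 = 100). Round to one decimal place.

Paasche price index uses current-period quantities as weights.
ΣP(Feb 2013)·Q(Feb 2013) = 59.74×3 + 2501.03×1 + 9665.07×11 + 3043.81×9 = 179.22 + 2501.03 + 106315.77 + 27394.29 = 136390.31
ΣP(Jan 2013)·Q(Feb 2013) = 82.25×3 + 2178.16×1 + 8611.20×11 + 3058.45×9 = 246.75 + 2178.16 + 94723.2 + 27526.05 = 124674.16
Index = 136390.31 / 124674.16 × 100 = 109.3974

109.4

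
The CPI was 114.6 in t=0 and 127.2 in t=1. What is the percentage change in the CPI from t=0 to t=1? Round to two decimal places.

10.99%

Change = (127.2 − 114.6) / 114.6 × 100
       = 12.6 / 114.6 × 100 = 10.9948%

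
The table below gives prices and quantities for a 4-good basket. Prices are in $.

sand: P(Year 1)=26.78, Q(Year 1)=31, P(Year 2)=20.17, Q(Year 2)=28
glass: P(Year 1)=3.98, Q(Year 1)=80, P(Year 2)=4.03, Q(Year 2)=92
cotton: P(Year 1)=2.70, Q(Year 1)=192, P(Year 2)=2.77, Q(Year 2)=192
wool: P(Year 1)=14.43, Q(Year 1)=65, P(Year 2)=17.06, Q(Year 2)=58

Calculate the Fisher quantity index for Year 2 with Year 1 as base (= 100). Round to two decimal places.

94.89

Laspeyres component (base-period weights):
ΣP(Year 1)Q(Year 2) = 26.78×28 + 3.98×92 + 2.70×192 + 14.43×58 = 749.84 + 366.16 + 518.4 + 836.94 = 2471.34
ΣP(Year 1)Q(Year 1) = 26.78×31 + 3.98×80 + 2.70×192 + 14.43×65 = 830.18 + 318.4 + 518.4 + 937.95 = 2604.93
L = 2471.34 / 2604.93 × 100 = 94.8716
Paasche component (current-period weights):
ΣP(Year 2)Q(Year 2) = 20.17×28 + 4.03×92 + 2.77×192 + 17.06×58 = 564.76 + 370.76 + 531.84 + 989.48 = 2456.84
ΣP(Year 2)Q(Year 1) = 20.17×31 + 4.03×80 + 2.77×192 + 17.06×65 = 625.27 + 322.4 + 531.84 + 1108.9 = 2588.41
P = 2456.84 / 2588.41 × 100 = 94.9170
Fisher = √(L × P) = √(94.8716 × 94.9170) = 94.8943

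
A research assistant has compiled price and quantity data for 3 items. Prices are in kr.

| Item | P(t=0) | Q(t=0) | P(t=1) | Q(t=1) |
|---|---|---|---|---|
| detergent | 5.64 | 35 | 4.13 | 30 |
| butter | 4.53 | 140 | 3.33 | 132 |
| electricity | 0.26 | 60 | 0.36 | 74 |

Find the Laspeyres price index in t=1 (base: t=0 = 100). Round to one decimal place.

Laspeyres price index uses base-period quantities as weights.
ΣP(t=1)·Q(t=0) = 4.13×35 + 3.33×140 + 0.36×60 = 144.55 + 466.2 + 21.6 = 632.35
ΣP(t=0)·Q(t=0) = 5.64×35 + 4.53×140 + 0.26×60 = 197.4 + 634.2 + 15.6 = 847.2
Index = 632.35 / 847.2 × 100 = 74.6400

74.6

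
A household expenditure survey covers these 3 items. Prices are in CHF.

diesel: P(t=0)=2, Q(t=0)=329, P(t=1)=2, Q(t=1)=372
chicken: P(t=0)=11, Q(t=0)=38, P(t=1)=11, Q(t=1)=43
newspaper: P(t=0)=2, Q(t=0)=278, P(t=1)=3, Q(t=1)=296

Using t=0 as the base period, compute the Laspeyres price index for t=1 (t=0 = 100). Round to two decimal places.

117.03

Laspeyres price index uses base-period quantities as weights.
ΣP(t=1)·Q(t=0) = 2×329 + 11×38 + 3×278 = 658 + 418 + 834 = 1910
ΣP(t=0)·Q(t=0) = 2×329 + 11×38 + 2×278 = 658 + 418 + 556 = 1632
Index = 1910 / 1632 × 100 = 117.0343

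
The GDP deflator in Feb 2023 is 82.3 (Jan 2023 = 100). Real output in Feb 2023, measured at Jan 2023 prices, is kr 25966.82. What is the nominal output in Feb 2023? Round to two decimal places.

Nominal = Real × (Index/100) = 25966.82 × (82.3/100)
        = 25966.82 × 0.823 = 21370.6929

21370.69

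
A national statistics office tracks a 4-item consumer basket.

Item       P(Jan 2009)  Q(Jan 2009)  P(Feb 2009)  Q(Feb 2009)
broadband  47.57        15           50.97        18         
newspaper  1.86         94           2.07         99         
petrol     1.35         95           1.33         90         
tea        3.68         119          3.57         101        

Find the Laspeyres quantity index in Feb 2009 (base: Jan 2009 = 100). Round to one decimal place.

105.4

Laspeyres quantity index uses base-period prices as weights.
ΣP(Jan 2009)·Q(Feb 2009) = 47.57×18 + 1.86×99 + 1.35×90 + 3.68×101 = 856.26 + 184.14 + 121.5 + 371.68 = 1533.58
ΣP(Jan 2009)·Q(Jan 2009) = 47.57×15 + 1.86×94 + 1.35×95 + 3.68×119 = 713.55 + 174.84 + 128.25 + 437.92 = 1454.56
Index = 1533.58 / 1454.56 × 100 = 105.4326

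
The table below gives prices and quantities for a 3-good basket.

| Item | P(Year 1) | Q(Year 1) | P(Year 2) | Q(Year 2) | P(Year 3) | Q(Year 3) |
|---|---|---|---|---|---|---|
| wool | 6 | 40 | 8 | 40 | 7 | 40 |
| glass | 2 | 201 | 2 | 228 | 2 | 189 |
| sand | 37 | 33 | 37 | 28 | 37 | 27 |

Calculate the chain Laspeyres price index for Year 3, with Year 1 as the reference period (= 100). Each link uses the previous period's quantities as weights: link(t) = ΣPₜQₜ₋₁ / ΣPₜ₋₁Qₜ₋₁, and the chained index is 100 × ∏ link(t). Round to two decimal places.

Link Year 1→Year 2:
ΣP(Year 2)Q(Year 1) = 8×40 + 2×201 + 37×33 = 320 + 402 + 1221 = 1943
ΣP(Year 1)Q(Year 1) = 6×40 + 2×201 + 37×33 = 240 + 402 + 1221 = 1863
link = 1943/1863 = 1.042941
Link Year 2→Year 3:
ΣP(Year 3)Q(Year 2) = 7×40 + 2×228 + 37×28 = 280 + 456 + 1036 = 1772
ΣP(Year 2)Q(Year 2) = 8×40 + 2×228 + 37×28 = 320 + 456 + 1036 = 1812
link = 1772/1812 = 0.977925
Chained index = 100 × 1.042941 × 0.977925 = 101.9919

101.99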